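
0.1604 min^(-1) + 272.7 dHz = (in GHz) 2.727e-08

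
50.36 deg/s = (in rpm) 8.393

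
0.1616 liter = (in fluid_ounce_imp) 5.688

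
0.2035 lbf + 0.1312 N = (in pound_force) 0.233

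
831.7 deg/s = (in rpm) 138.6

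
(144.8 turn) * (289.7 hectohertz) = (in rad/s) 2.636e+07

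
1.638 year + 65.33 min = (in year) 1.638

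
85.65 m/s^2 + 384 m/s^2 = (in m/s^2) 469.6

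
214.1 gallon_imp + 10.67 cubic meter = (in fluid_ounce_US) 3.937e+05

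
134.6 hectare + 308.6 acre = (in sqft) 2.793e+07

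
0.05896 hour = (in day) 0.002457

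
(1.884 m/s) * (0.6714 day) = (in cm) 1.093e+07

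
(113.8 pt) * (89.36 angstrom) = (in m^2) 3.587e-10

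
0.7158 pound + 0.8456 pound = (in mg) 7.082e+05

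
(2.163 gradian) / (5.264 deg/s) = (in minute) 0.006164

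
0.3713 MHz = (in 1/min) 2.228e+07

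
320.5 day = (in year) 0.8781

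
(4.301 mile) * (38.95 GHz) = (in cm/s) 2.696e+16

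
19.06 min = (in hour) 0.3177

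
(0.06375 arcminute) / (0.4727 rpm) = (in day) 4.336e-09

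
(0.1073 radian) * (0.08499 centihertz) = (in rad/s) 9.119e-05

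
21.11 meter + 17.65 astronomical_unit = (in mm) 2.64e+15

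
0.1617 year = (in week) 8.431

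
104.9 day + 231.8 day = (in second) 2.909e+07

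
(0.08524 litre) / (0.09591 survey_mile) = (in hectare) 5.522e-11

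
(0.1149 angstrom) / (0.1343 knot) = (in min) 2.772e-12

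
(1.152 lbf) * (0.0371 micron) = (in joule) 1.901e-07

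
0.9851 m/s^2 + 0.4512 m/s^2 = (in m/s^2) 1.436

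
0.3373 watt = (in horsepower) 0.0004523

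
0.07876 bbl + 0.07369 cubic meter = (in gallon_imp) 18.96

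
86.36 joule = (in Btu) 0.08185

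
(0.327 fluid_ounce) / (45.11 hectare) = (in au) 1.433e-22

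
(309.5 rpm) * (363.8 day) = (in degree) 5.837e+10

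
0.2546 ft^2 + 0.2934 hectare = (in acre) 0.725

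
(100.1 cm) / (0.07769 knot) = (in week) 4.141e-05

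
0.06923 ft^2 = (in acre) 1.589e-06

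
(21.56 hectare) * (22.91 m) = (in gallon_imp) 1.087e+09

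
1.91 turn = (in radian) 12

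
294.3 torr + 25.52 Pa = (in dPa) 3.926e+05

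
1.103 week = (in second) 6.671e+05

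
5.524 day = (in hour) 132.6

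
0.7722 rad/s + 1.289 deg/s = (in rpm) 7.589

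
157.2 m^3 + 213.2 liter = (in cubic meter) 157.4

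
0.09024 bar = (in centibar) 9.024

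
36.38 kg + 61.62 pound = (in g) 6.433e+04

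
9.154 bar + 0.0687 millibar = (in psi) 132.8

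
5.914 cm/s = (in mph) 0.1323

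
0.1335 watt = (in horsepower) 0.000179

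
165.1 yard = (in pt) 4.279e+05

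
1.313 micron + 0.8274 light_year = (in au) 5.233e+04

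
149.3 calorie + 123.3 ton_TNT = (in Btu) 4.89e+08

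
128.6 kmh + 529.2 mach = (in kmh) 6.488e+05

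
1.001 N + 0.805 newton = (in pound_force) 0.406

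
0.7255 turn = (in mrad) 4558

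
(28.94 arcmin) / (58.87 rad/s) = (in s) 0.000143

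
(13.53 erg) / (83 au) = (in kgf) 1.111e-20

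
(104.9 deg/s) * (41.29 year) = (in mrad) 2.384e+12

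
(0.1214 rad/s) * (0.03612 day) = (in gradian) 2.412e+04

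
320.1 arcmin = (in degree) 5.335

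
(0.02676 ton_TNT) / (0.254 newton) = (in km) 4.408e+05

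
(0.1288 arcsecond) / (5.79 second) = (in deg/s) 6.179e-06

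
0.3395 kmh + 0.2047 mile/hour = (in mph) 0.4157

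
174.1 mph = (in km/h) 280.2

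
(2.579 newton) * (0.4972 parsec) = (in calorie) 9.457e+15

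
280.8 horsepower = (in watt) 2.094e+05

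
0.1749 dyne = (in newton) 1.749e-06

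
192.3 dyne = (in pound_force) 0.0004323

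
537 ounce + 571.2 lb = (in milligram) 2.743e+08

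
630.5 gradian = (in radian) 9.904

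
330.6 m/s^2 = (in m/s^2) 330.6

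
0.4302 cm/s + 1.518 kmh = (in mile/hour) 0.9529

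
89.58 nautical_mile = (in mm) 1.659e+08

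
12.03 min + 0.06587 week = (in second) 4.056e+04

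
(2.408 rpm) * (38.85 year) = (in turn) 4.917e+07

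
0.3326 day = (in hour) 7.982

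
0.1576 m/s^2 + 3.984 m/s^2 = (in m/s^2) 4.142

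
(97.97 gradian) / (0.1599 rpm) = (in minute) 1.532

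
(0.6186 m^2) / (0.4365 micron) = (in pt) 4.017e+09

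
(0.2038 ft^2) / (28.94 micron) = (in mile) 0.4065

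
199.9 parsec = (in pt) 1.748e+22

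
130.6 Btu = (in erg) 1.378e+12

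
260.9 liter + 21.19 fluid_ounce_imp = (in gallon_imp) 57.52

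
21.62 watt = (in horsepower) 0.02899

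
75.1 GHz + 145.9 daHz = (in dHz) 7.51e+11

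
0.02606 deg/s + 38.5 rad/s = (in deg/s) 2206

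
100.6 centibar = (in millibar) 1006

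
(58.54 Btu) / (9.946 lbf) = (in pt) 3.957e+06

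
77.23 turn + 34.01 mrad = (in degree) 2.78e+04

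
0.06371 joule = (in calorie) 0.01523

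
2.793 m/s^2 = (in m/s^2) 2.793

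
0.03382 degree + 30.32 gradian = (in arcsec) 9.836e+04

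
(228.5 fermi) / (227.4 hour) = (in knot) 5.426e-19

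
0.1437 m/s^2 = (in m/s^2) 0.1437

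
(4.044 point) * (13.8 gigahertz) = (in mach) 5.782e+04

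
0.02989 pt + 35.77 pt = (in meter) 0.01263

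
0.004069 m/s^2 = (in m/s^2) 0.004069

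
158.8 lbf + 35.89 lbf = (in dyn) 8.66e+07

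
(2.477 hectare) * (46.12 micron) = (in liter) 1142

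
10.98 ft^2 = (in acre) 0.0002521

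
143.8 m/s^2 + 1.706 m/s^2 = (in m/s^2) 145.5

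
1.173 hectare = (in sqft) 1.263e+05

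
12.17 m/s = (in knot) 23.66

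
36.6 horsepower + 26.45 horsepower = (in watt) 4.702e+04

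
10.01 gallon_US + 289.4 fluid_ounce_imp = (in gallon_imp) 10.14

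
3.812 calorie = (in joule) 15.95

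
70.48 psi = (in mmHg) 3645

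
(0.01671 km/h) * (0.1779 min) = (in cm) 4.955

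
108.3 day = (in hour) 2599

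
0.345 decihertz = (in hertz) 0.0345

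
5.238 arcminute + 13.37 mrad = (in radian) 0.01489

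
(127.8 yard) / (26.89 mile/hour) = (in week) 1.607e-05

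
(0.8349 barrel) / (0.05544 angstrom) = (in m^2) 2.394e+10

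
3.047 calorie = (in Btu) 0.01208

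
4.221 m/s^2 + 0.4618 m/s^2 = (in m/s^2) 4.683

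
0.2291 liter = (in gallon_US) 0.06052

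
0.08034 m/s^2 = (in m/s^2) 0.08034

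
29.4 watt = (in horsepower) 0.03943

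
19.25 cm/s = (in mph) 0.4306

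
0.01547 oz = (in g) 0.4386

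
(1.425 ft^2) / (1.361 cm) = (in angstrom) 9.727e+10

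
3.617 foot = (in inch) 43.4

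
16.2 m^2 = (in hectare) 0.00162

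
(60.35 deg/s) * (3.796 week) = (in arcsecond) 4.988e+11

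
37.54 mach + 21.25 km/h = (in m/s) 1.279e+04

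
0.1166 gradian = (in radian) 0.001832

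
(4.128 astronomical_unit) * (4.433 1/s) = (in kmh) 9.855e+12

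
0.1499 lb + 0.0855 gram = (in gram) 68.08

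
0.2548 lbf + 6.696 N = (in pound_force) 1.76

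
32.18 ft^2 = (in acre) 0.0007388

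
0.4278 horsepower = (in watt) 319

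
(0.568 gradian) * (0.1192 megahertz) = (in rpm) 1.016e+04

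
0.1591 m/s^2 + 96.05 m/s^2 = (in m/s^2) 96.21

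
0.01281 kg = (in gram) 12.81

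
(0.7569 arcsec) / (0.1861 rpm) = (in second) 0.0001883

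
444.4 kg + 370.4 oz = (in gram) 4.549e+05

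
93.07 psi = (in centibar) 641.7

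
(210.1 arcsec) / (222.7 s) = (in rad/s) 4.574e-06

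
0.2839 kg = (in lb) 0.6259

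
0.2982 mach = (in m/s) 101.5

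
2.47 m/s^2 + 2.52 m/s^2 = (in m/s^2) 4.99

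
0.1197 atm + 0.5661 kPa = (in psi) 1.841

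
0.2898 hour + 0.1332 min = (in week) 0.001738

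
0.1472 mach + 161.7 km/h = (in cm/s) 9504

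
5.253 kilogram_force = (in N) 51.51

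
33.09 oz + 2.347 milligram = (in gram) 938.1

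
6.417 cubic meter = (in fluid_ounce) 2.17e+05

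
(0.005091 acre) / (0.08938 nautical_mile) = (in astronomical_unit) 8.32e-13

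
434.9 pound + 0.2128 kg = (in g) 1.975e+05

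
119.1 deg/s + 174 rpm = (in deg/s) 1163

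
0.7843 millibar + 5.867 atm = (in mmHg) 4460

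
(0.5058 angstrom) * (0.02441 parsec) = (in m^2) 3.81e+04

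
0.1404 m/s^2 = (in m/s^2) 0.1404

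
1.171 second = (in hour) 0.0003253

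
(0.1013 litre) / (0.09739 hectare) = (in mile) 6.463e-11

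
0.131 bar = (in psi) 1.9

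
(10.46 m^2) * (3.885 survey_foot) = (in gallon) 3272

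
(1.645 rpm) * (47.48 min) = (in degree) 2.812e+04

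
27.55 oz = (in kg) 0.781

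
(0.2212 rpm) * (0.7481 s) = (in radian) 0.01733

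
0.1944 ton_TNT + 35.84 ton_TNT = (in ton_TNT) 36.03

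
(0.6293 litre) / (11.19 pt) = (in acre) 3.939e-05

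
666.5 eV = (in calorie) 2.552e-17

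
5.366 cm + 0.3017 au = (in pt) 1.279e+14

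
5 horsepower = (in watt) 3728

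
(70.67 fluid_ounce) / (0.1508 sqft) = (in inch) 5.873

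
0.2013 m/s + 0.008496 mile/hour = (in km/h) 0.7384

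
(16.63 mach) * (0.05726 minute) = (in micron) 1.945e+10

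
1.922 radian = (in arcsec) 3.964e+05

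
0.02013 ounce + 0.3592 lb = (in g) 163.5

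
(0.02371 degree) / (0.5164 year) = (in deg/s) 1.456e-09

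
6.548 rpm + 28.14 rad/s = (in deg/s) 1652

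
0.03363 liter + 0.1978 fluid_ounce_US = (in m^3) 3.948e-05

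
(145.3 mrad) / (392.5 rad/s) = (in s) 0.0003702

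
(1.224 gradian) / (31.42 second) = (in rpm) 0.005843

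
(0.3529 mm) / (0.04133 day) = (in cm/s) 9.883e-06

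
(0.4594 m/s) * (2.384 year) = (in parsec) 1.119e-09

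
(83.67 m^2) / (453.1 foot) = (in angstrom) 6.058e+09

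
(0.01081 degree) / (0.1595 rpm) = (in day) 1.307e-07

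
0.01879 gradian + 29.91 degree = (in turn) 0.08313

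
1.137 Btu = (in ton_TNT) 2.867e-07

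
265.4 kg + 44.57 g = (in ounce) 9363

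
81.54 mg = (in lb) 0.0001798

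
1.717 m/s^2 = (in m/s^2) 1.717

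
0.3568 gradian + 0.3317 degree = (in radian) 0.01139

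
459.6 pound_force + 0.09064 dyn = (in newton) 2044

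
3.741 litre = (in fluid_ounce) 126.5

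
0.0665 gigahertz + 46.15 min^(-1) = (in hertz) 6.65e+07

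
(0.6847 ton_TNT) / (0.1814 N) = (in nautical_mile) 8.527e+06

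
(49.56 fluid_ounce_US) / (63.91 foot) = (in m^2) 7.524e-05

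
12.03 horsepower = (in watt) 8971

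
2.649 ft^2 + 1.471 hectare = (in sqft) 1.583e+05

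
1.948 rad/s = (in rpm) 18.6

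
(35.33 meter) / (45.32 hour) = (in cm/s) 0.02165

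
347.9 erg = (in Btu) 3.297e-08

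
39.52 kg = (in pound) 87.13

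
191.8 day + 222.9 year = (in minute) 1.174e+08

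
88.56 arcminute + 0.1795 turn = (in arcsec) 2.379e+05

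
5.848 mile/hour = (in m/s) 2.614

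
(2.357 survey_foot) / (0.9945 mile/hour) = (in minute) 0.02693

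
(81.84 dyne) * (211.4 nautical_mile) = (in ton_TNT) 7.658e-08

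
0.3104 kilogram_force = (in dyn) 3.044e+05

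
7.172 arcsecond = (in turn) 5.534e-06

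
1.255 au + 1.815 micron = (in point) 5.322e+14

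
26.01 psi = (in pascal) 1.793e+05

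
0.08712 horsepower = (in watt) 64.97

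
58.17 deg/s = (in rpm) 9.695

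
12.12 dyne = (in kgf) 1.236e-05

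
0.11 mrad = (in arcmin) 0.3782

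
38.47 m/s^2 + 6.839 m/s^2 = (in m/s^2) 45.31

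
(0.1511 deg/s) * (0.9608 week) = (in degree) 8.78e+04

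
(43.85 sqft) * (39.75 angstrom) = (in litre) 1.619e-05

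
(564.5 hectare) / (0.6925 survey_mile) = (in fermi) 5.065e+18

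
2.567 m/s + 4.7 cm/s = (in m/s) 2.614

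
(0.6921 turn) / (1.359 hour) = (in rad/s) 0.0008888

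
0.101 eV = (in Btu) 1.534e-23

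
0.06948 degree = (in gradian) 0.0772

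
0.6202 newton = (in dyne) 6.202e+04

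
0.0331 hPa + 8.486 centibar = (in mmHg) 63.68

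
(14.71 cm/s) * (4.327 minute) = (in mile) 0.02373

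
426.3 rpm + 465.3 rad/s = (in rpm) 4870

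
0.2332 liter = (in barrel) 0.001467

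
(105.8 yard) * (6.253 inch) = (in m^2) 15.37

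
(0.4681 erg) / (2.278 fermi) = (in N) 2.055e+07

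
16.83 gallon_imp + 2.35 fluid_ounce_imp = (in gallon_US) 20.23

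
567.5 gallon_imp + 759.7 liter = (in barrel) 21.01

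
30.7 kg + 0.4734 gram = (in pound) 67.68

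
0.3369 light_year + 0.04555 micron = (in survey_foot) 1.046e+16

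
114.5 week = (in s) 6.925e+07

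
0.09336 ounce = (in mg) 2647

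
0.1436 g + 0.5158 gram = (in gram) 0.6594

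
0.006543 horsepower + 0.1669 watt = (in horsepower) 0.006767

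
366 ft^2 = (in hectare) 0.0034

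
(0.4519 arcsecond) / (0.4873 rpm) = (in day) 4.969e-10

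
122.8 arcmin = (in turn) 0.005685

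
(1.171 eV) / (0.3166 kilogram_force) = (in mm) 6.043e-17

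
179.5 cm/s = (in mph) 4.015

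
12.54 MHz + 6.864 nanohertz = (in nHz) 1.254e+16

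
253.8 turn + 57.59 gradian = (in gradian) 1.016e+05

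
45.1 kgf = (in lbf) 99.43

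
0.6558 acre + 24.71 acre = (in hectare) 10.27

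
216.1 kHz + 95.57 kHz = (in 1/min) 1.87e+07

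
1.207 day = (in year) 0.003307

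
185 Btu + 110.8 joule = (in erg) 1.953e+12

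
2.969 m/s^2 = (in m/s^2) 2.969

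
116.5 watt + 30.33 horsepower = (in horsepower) 30.49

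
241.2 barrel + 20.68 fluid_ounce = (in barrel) 241.2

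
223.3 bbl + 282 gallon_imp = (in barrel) 231.4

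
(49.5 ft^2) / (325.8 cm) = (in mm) 1412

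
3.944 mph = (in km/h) 6.347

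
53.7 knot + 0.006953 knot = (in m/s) 27.63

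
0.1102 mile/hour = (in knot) 0.09576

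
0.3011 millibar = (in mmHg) 0.2258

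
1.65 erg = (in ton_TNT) 3.944e-17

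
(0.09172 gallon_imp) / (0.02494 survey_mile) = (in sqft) 0.0001118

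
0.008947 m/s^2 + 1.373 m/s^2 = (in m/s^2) 1.382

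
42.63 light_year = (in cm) 4.033e+19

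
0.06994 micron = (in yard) 7.649e-08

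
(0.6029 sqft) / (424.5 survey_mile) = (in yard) 8.966e-08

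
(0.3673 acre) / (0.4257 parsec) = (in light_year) 1.196e-29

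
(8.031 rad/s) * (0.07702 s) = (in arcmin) 2126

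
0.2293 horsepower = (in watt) 171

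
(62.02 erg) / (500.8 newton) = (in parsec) 4.013e-25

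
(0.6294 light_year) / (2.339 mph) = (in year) 1.806e+08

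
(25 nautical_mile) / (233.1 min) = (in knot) 6.435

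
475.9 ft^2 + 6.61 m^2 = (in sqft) 547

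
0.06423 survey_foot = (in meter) 0.01958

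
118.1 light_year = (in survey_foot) 3.666e+18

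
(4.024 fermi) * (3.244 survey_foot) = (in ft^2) 4.283e-14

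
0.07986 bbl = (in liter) 12.7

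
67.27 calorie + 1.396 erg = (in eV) 1.757e+21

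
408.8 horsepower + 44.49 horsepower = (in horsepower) 453.3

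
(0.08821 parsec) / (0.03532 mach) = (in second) 2.263e+14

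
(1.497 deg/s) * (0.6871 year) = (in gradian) 3.604e+07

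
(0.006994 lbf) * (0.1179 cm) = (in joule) 3.668e-05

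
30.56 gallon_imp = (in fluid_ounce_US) 4698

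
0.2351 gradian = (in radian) 0.003693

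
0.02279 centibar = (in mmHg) 0.1709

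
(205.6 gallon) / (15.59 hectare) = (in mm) 0.004992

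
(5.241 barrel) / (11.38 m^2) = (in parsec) 2.373e-18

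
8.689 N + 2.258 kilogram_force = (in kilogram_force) 3.144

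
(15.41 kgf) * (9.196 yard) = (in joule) 1271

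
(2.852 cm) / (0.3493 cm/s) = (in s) 8.165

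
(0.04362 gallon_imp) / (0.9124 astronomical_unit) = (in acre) 3.59e-19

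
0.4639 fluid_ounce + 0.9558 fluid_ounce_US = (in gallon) 0.01109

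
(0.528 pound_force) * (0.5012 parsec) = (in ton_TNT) 8.681e+06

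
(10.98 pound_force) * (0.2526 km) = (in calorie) 2949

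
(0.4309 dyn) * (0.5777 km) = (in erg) 2.489e+04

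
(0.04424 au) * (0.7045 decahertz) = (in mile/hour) 1.043e+11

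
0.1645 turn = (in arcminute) 3553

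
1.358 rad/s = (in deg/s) 77.81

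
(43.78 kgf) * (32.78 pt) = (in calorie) 1.187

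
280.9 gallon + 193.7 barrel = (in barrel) 200.4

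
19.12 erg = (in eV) 1.193e+13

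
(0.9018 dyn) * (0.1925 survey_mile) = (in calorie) 0.0006677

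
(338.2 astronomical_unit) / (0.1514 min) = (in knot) 1.083e+13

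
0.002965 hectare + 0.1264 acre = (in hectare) 0.05412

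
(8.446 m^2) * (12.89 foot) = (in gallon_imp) 7299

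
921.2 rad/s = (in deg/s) 5.278e+04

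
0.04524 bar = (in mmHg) 33.93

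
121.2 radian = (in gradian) 7716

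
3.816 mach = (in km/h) 4678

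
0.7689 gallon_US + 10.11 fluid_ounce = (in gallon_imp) 0.706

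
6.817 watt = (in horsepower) 0.009142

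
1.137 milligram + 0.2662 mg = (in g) 0.001403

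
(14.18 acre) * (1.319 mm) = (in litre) 7.569e+04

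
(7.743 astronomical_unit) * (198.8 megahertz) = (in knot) 4.476e+20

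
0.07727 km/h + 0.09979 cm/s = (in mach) 6.597e-05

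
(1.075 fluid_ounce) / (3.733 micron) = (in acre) 0.002104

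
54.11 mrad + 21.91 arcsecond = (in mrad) 54.22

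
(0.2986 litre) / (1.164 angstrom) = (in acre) 633.9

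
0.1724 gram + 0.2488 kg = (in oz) 8.782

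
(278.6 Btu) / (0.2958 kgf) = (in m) 1.013e+05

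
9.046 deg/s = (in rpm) 1.508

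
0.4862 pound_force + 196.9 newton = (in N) 199.1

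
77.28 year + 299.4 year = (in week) 1.964e+04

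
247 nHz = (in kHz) 2.47e-10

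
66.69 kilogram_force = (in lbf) 147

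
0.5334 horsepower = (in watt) 397.8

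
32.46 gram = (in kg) 0.03246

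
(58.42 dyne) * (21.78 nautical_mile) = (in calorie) 5.632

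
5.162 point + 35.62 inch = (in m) 0.9066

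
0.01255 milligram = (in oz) 4.427e-07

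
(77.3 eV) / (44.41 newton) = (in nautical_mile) 1.506e-22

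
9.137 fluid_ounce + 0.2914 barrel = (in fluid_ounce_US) 1576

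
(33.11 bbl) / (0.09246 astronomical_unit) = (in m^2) 3.806e-10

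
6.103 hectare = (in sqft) 6.569e+05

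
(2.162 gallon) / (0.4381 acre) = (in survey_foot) 1.514e-05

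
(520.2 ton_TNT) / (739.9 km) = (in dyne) 2.942e+11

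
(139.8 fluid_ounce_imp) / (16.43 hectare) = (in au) 1.616e-19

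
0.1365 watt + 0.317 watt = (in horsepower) 0.0006082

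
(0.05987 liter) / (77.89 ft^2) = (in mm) 0.008274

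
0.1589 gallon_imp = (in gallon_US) 0.1908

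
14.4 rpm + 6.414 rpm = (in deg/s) 124.9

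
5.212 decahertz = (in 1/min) 3127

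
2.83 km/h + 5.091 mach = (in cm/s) 1.734e+05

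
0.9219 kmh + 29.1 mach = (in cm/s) 9.909e+05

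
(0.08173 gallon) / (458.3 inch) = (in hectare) 2.658e-09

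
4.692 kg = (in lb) 10.34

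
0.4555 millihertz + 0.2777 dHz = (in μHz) 2.823e+04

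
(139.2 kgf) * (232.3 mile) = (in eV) 3.185e+27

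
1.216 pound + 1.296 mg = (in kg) 0.5516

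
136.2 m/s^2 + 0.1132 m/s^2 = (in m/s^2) 136.3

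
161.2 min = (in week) 0.01599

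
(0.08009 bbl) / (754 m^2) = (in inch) 0.0006649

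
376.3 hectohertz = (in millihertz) 3.763e+07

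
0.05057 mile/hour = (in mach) 6.639e-05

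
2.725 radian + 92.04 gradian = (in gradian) 265.5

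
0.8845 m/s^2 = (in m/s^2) 0.8845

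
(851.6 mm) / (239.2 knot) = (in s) 0.00692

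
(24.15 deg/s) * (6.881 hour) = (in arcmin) 3.589e+07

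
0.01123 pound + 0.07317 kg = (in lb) 0.1725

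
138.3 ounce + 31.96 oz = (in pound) 10.64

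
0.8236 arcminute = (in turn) 3.813e-05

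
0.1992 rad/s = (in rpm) 1.902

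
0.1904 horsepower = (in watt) 142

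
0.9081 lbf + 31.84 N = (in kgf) 3.659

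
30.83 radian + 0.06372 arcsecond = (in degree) 1766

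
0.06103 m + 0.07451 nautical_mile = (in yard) 151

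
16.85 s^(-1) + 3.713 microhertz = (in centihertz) 1685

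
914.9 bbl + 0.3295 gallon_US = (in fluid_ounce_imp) 5.119e+06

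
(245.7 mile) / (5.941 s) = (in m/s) 6.656e+04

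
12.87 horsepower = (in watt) 9597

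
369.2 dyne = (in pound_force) 0.00083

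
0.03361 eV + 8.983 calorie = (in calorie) 8.983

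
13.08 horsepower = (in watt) 9754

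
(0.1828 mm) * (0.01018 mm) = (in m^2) 1.861e-09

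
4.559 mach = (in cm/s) 1.552e+05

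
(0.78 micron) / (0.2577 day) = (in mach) 1.029e-13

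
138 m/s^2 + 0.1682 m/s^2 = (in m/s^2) 138.2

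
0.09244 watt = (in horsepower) 0.000124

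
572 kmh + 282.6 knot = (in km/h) 1095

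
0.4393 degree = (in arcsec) 1581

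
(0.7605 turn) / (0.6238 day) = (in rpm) 0.0008466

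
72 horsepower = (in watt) 5.369e+04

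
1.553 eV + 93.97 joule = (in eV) 5.865e+20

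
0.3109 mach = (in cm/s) 1.059e+04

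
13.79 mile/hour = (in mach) 0.0181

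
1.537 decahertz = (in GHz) 1.537e-08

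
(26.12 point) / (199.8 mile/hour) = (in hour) 2.866e-08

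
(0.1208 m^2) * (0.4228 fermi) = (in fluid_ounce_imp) 1.798e-12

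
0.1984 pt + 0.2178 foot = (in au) 4.442e-13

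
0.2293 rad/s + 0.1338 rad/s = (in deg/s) 20.8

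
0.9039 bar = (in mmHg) 678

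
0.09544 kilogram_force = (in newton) 0.9359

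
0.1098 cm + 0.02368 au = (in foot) 1.162e+10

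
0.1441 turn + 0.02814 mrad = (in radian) 0.9054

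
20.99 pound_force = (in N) 93.37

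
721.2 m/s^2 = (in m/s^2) 721.2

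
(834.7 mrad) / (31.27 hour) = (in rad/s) 7.415e-06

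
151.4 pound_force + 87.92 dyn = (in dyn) 6.735e+07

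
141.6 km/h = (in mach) 0.1155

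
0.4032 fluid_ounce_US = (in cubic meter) 1.192e-05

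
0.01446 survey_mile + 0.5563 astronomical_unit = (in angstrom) 8.322e+20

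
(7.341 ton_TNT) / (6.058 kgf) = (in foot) 1.696e+09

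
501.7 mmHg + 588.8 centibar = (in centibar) 655.7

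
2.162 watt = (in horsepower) 0.002899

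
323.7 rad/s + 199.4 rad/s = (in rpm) 4995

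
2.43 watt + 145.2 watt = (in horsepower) 0.198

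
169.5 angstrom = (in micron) 0.01695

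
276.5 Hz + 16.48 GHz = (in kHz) 1.648e+07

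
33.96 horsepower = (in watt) 2.532e+04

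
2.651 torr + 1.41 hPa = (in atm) 0.00488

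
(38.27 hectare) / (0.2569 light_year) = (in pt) 4.463e-07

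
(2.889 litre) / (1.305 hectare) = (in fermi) 2.214e+08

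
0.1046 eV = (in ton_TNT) 4.005e-30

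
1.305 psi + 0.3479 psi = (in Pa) 1.14e+04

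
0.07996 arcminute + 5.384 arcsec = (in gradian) 0.003142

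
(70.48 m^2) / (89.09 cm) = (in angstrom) 7.911e+11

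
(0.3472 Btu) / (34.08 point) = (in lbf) 6850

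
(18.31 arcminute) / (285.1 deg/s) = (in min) 1.784e-05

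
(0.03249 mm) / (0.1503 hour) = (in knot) 1.167e-07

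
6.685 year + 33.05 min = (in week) 348.6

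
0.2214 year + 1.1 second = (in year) 0.2214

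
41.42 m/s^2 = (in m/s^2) 41.42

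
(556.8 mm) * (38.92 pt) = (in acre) 1.889e-06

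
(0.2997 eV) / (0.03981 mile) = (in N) 7.495e-22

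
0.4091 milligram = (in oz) 1.443e-05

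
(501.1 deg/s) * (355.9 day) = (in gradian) 1.712e+10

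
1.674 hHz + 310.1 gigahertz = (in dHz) 3.101e+12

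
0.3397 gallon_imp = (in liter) 1.544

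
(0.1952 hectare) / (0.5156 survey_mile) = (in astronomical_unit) 1.573e-11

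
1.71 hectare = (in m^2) 1.71e+04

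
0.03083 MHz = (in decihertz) 3.083e+05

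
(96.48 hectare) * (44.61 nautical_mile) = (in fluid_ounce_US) 2.695e+15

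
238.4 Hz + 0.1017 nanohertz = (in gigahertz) 2.384e-07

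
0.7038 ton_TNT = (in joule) 2.945e+09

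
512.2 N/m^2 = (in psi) 0.07429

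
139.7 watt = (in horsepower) 0.1873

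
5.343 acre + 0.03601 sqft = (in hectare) 2.162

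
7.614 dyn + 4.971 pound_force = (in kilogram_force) 2.255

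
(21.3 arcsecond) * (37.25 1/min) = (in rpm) 0.0006122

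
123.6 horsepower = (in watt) 9.217e+04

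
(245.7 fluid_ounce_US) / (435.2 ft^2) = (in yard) 0.0001965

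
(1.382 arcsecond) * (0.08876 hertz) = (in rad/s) 5.947e-07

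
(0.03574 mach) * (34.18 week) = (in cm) 2.516e+10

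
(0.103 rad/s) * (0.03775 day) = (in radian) 335.9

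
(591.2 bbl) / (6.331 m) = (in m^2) 14.85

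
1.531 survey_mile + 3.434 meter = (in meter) 2467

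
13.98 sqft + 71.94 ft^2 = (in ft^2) 85.92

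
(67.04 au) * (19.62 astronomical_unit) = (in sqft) 3.169e+26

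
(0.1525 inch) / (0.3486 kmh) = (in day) 4.63e-07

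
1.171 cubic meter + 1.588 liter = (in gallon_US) 309.8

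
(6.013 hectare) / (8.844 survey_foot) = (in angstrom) 2.231e+14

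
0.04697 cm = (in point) 1.331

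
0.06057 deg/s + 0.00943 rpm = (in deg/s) 0.1171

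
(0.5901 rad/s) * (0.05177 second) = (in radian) 0.03055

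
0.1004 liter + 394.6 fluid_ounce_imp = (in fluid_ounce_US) 382.5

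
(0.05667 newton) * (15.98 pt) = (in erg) 3195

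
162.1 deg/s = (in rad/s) 2.829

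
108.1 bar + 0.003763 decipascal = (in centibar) 1.081e+04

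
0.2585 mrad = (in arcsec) 53.32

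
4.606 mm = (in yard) 0.005037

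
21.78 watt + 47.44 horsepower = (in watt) 3.54e+04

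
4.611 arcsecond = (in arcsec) 4.611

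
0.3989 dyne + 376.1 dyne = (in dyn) 376.5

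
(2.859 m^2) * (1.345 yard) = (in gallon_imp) 773.5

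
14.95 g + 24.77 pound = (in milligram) 1.125e+07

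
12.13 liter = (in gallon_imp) 2.668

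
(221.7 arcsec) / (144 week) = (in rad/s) 1.234e-11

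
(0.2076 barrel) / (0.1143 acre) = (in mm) 0.07136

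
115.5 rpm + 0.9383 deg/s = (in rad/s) 12.11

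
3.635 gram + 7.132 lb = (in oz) 114.2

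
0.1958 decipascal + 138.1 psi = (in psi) 138.1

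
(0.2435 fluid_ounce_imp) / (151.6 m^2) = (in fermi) 4.564e+07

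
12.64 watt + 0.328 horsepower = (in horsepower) 0.345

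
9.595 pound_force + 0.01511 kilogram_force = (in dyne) 4.283e+06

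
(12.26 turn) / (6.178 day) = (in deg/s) 0.008269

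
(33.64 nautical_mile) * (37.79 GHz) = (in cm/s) 2.354e+17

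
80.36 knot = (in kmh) 148.8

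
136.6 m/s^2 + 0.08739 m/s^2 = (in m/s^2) 136.7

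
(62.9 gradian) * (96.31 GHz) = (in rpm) 9.087e+11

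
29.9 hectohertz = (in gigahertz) 2.99e-06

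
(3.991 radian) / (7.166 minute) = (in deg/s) 0.5318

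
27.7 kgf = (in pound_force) 61.07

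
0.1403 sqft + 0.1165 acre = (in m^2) 471.5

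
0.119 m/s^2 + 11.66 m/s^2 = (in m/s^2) 11.78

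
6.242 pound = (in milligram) 2.831e+06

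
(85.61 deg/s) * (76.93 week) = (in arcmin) 2.39e+11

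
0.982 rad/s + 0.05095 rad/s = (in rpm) 9.864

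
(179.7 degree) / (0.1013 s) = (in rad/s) 30.96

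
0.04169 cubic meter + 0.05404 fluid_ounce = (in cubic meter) 0.04169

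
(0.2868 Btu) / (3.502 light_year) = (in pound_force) 2.053e-15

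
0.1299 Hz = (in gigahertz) 1.299e-10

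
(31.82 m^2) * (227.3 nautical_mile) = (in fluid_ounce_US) 4.529e+11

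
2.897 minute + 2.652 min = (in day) 0.003853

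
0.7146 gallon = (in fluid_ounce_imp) 95.2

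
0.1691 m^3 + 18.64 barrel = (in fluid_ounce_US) 1.059e+05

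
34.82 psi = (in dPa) 2.401e+06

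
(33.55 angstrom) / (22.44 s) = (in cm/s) 1.495e-08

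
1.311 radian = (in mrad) 1311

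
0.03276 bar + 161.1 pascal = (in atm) 0.03392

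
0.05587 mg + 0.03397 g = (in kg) 3.403e-05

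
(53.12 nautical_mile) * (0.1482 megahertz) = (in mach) 4.282e+07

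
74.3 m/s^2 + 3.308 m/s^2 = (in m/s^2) 77.61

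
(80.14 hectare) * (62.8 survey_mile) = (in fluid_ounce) 2.739e+15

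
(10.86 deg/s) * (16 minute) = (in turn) 28.96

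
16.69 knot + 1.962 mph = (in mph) 21.17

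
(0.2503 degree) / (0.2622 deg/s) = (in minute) 0.01591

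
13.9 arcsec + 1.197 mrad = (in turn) 0.0002012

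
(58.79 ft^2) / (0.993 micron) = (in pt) 1.559e+10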